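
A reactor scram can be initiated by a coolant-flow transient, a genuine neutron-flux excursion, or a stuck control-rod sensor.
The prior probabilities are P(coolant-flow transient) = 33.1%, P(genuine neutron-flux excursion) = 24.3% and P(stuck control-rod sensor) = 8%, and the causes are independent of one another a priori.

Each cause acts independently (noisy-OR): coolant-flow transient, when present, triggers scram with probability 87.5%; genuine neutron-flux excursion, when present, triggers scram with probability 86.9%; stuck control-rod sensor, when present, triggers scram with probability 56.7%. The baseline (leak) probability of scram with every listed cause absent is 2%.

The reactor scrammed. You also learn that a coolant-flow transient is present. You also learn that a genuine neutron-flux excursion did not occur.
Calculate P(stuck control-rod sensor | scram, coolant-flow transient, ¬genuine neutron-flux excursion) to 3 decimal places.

P(stuck control-rod sensor | scram, coolant-flow transient, ¬genuine neutron-flux excursion) ≈ 0.086

Under noisy-OR, P(scram | causes) = 1 − (1−0.02)·∏(1−qᵢ) over the active causes.
By total probability over both values of stuck control-rod sensor:
  P(scram | coolant-flow transient, ¬genuine neutron-flux excursion) = 0.8775×0.92 + 0.946958×0.08
        = 0.807300 + 0.075757 = 0.883057
The terms with stuck control-rod sensor present sum to 0.075757, so
  P(stuck control-rod sensor | scram, coolant-flow transient, ¬genuine neutron-flux excursion) = 0.075757 / 0.883057 ≈ 0.086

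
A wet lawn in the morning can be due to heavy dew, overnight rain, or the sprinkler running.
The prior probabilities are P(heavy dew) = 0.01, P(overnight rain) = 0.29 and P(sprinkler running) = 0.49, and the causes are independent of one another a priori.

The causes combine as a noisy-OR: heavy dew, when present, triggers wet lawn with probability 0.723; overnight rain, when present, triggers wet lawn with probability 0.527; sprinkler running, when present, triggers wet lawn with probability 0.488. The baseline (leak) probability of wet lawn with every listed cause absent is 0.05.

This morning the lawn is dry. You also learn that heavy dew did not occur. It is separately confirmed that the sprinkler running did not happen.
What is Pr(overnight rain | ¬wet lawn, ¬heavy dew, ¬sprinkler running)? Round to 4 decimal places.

Pr(overnight rain | ¬wet lawn, ¬heavy dew, ¬sprinkler running) ≈ 0.1619

Under noisy-OR, P(wet lawn | causes) = 1 − (1−0.05)·∏(1−qᵢ) over the active causes.
Weight on overnight rain=true, given the evidence: 0.44935·0.29 = 0.130311
Denominator P(¬wet lawn | ¬heavy dew, ¬sprinkler running): 0.95·0.71 + 0.44935·0.29 = 0.804811
Posterior = 0.130311 / 0.804811 ≈ 0.1619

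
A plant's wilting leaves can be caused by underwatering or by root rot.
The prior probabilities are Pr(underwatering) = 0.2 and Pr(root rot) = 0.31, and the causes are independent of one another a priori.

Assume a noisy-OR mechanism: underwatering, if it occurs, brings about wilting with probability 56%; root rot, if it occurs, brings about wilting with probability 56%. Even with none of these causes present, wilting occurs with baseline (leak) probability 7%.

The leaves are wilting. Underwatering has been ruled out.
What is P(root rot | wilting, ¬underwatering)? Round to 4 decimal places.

Under noisy-OR, P(wilting | causes) = 1 − (1−0.07)·∏(1−qᵢ) over the active causes.
By total probability over both values of root rot:
  P(wilting | ¬underwatering) = 0.07*0.69 + 0.5908*0.31
        = 0.048300 + 0.183148 = 0.231448
Configurations with root rot contribute 0.183148, so
  P(root rot | wilting, ¬underwatering) = 0.183148 / 0.231448 ≈ 0.7913

P(root rot | wilting, ¬underwatering) ≈ 0.7913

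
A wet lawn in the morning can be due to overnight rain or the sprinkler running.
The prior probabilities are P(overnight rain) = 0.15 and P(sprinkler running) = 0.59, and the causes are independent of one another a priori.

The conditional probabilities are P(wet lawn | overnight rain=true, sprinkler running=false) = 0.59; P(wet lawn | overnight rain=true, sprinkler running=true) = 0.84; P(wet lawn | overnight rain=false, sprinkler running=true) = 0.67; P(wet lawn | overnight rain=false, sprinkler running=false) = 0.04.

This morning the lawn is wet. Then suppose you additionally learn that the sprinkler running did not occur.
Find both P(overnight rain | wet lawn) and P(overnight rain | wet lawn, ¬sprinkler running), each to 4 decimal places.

P(overnight rain | wet lawn) ≈ 0.2402; P(overnight rain | wet lawn, ¬sprinkler running) ≈ 0.7224

Sum P(wet lawn|·) weighted by the priors over the 4 (overnight rain, sprinkler running) configurations:
  P(wet lawn) = 0.04·0.85·0.41 + 0.67·0.85·0.59 + 0.59·0.15·0.41 + 0.84·0.15·0.59
        = 0.013940 + 0.336005 + 0.036285 + 0.074340 = 0.460570
Keeping only the overnight rain-present terms gives 0.110625, so
  P(overnight rain | wet lawn) = 0.110625 / 0.460570 ≈ 0.2402

Now condition on the additional information:
By total probability over both values of overnight rain:
  P(wet lawn | ¬sprinkler running) = 0.04*0.85 + 0.59*0.15
        = 0.034000 + 0.088500 = 0.122500
The terms with overnight rain present sum to 0.088500, so
  P(overnight rain | wet lawn, ¬sprinkler running) = 0.088500 / 0.122500 ≈ 0.7224
With sprinkler running excluded, overnight rain must carry more of the explanatory weight for the wet lawn.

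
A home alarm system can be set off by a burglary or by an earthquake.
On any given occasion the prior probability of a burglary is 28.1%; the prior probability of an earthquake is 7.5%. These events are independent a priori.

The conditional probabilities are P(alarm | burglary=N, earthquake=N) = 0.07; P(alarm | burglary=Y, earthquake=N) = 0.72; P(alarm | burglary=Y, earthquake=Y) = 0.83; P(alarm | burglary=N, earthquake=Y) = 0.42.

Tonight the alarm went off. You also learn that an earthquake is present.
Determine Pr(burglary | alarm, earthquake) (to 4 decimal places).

Enumerate both values of burglary and weight by the priors:
  P(alarm | earthquake) = 0.42*0.719 + 0.83*0.281
        = 0.301980 + 0.233230 = 0.535210
Keeping only the burglary-present terms gives 0.233230, so
  P(burglary | alarm, earthquake) = 0.233230 / 0.535210 ≈ 0.4358

Pr(burglary | alarm, earthquake) ≈ 0.4358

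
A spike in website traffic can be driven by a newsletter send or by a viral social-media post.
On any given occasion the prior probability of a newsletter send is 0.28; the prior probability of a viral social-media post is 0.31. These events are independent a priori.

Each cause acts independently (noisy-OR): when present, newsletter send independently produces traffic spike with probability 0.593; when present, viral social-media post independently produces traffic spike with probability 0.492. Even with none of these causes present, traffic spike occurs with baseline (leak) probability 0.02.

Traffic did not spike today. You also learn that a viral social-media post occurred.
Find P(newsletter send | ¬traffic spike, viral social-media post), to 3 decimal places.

P(newsletter send | ¬traffic spike, viral social-media post) ≈ 0.137

Under noisy-OR, P(traffic spike | causes) = 1 − (1−0.02)·∏(1−qᵢ) over the active causes.
Sum P(¬traffic spike|·) weighted by the priors over both values of newsletter send:
  P(¬traffic spike | viral social-media post) = 0.49784×0.72 + 0.202621×0.28
        = 0.358445 + 0.056734 = 0.415179
The terms with newsletter send present sum to 0.056734, so
  P(newsletter send | ¬traffic spike, viral social-media post) = 0.056734 / 0.415179 ≈ 0.137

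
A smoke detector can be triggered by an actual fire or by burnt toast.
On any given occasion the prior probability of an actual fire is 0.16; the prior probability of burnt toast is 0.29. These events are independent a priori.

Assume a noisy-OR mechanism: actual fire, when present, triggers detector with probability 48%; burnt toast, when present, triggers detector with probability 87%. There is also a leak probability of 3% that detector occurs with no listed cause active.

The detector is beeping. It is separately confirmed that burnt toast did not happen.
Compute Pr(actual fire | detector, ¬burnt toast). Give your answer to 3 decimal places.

Pr(actual fire | detector, ¬burnt toast) ≈ 0.759

Under noisy-OR, P(detector | causes) = 1 − (1−0.03)·∏(1−qᵢ) over the active causes.
Enumerate both values of actual fire and weight by the priors:
  P(detector | ¬burnt toast) = 0.03·0.84 + 0.4956·0.16
        = 0.025200 + 0.079296 = 0.104496
Keeping only the actual fire-present terms gives 0.079296, so
  P(actual fire | detector, ¬burnt toast) = 0.079296 / 0.104496 ≈ 0.759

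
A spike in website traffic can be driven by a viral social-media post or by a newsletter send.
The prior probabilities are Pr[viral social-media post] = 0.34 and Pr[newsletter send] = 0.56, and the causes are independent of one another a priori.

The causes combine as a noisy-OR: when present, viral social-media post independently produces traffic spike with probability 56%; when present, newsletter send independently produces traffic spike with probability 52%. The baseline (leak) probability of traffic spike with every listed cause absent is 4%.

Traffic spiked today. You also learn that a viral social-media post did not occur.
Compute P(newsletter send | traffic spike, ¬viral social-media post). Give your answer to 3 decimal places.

Under noisy-OR, P(traffic spike | causes) = 1 − (1−0.04)·∏(1−qᵢ) over the active causes.
By total probability over both values of newsletter send:
  P(traffic spike | ¬viral social-media post) = 0.04·0.44 + 0.5392·0.56
        = 0.017600 + 0.301952 = 0.319552
Keeping only the newsletter send-present terms gives 0.301952, so
  P(newsletter send | traffic spike, ¬viral social-media post) = 0.301952 / 0.319552 ≈ 0.945

P(newsletter send | traffic spike, ¬viral social-media post) ≈ 0.945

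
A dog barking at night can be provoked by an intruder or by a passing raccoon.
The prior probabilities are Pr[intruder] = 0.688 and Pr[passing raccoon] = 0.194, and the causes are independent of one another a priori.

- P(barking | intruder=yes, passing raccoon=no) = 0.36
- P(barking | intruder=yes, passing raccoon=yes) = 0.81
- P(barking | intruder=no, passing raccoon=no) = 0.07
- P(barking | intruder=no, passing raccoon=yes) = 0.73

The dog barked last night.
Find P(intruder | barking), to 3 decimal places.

Numerator (weight on configurations with intruder): 0.199630 + 0.108112 = 0.307742
Denominator P(barking): 0.07×0.312×0.806 + 0.73×0.312×0.194 + 0.36×0.688×0.806 + 0.81×0.688×0.194 = 0.369530
Posterior = 0.307742 / 0.369530 ≈ 0.833

P(intruder | barking) ≈ 0.833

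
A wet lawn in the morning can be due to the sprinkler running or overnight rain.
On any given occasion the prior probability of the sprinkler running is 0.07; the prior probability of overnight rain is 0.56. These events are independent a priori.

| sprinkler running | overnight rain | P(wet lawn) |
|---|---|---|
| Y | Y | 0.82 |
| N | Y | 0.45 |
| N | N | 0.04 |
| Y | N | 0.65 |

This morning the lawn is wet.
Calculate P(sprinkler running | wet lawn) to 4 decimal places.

Numerator (weight on configurations with sprinkler running): 0.020020 + 0.032144 = 0.052164
The normalizing constant is 0.04×0.93×0.44 + 0.45×0.93×0.56 + 0.65×0.07×0.44 + 0.82×0.07×0.56 = 0.302892
Posterior = 0.052164 / 0.302892 ≈ 0.1722

P(sprinkler running | wet lawn) ≈ 0.1722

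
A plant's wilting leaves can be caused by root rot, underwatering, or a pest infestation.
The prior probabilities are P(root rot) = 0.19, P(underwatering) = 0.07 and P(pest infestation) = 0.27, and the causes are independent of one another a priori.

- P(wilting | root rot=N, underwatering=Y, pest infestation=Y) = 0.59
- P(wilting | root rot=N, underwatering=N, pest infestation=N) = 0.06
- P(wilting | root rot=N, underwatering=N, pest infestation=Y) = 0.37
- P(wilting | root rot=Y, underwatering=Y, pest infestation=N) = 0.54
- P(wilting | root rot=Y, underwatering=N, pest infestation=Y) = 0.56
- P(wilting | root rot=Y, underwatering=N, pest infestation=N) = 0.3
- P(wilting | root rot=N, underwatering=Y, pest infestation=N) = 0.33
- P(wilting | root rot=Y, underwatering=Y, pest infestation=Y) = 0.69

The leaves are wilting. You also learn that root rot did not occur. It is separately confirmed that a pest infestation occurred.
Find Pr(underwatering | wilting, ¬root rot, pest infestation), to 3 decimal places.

Pr(underwatering | wilting, ¬root rot, pest infestation) ≈ 0.107

Sum P(wilting|·) weighted by the priors over both values of underwatering:
  P(wilting | ¬root rot, pest infestation) = 0.37×0.93 + 0.59×0.07
        = 0.344100 + 0.041300 = 0.385400
The terms with underwatering present sum to 0.041300, so
  P(underwatering | wilting, ¬root rot, pest infestation) = 0.041300 / 0.385400 ≈ 0.107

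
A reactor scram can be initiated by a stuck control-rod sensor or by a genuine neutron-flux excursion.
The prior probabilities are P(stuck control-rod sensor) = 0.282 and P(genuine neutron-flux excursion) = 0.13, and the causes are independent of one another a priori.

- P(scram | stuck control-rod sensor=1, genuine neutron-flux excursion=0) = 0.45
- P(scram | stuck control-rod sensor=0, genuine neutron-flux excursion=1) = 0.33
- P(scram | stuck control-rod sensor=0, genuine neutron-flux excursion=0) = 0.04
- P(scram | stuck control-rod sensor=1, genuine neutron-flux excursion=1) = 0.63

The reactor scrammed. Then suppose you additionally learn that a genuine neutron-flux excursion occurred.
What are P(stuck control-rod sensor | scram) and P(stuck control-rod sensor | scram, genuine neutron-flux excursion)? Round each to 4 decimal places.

P(stuck control-rod sensor | scram) ≈ 0.7053; P(stuck control-rod sensor | scram, genuine neutron-flux excursion) ≈ 0.4285

P(scram) = 0.04·0.718·0.87 + 0.33·0.718·0.13 + 0.45·0.282·0.87 + 0.63·0.282·0.13 = 0.024986 + 0.030802 + 0.110403 + 0.023096 = 0.189287
The stuck control-rod sensor-present share is 0.110403 + 0.023096 = 0.133499.
So P(stuck control-rod sensor | scram) = 0.133499/0.189287 ≈ 0.7053.

Now condition on the additional information:
P(scram | genuine neutron-flux excursion) = 0.33·0.718 + 0.63·0.282 = 0.236940 + 0.177660 = 0.414600
Of this, 0.177660 comes from 0.63·0.282 (the stuck control-rod sensor=true cases).
So P(stuck control-rod sensor | scram, genuine neutron-flux excursion) = 0.177660/0.414600 ≈ 0.4285.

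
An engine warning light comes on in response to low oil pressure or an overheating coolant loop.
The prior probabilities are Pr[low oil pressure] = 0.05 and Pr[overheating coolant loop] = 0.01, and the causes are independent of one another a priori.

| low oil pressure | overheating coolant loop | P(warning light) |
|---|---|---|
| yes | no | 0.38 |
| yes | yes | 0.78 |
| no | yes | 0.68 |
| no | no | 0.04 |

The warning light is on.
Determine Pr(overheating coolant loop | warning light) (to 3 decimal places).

Weight on overheating coolant loop=true, given the evidence: 0.006460 + 0.000390 = 0.006850
The normalizing constant is 0.04×0.95×0.99 + 0.68×0.95×0.01 + 0.38×0.05×0.99 + 0.78×0.05×0.01 = 0.063280
Posterior = 0.006850 / 0.063280 ≈ 0.108

Pr(overheating coolant loop | warning light) ≈ 0.108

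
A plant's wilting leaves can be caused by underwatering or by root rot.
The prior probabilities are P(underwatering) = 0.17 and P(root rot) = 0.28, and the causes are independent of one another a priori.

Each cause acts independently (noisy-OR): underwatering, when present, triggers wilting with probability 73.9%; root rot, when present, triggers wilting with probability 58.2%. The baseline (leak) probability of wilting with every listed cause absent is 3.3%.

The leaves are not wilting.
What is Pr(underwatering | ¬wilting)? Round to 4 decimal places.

Under noisy-OR, P(wilting | causes) = 1 − (1−0.033)·∏(1−qᵢ) over the active causes.
For the numerator, keep only underwatering=true terms: 0.030892 + 0.005022 = 0.035914
The normalizing constant is 0.967*0.83*0.72 + 0.404206*0.83*0.28 + 0.252387*0.17*0.72 + 0.105498*0.17*0.28 = 0.707730
P(underwatering | ¬wilting) = 0.035914/0.707730 ≈ 0.0507

Pr(underwatering | ¬wilting) ≈ 0.0507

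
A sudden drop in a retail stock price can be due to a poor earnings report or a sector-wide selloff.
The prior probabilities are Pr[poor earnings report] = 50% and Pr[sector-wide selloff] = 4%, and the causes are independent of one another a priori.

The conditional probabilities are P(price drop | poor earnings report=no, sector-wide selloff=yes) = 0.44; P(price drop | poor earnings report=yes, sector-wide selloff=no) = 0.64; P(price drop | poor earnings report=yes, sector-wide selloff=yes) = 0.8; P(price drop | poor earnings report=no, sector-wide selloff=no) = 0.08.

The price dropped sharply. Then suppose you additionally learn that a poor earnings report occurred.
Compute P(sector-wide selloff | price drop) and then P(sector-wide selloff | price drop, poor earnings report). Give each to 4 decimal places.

Numerator (weight on configurations with sector-wide selloff): 0.008800 + 0.016000 = 0.024800
The normalizing constant is 0.08·0.5·0.96 + 0.44·0.5·0.04 + 0.64·0.5·0.96 + 0.8·0.5·0.04 = 0.370400
P(sector-wide selloff | price drop) = 0.024800/0.370400 ≈ 0.0670

With the extra evidence:
Weight on sector-wide selloff=true, given the evidence: 0.8·0.04 = 0.032000
Denominator P(price drop | poor earnings report): 0.64·0.96 + 0.8·0.04 = 0.646400
P(sector-wide selloff | price drop, poor earnings report) = 0.032000/0.646400 ≈ 0.0495
This is intercausal reasoning (explaining away): once poor earnings report accounts for the price drop, sector-wide selloff becomes less likely.

P(sector-wide selloff | price drop) ≈ 0.0670; P(sector-wide selloff | price drop, poor earnings report) ≈ 0.0495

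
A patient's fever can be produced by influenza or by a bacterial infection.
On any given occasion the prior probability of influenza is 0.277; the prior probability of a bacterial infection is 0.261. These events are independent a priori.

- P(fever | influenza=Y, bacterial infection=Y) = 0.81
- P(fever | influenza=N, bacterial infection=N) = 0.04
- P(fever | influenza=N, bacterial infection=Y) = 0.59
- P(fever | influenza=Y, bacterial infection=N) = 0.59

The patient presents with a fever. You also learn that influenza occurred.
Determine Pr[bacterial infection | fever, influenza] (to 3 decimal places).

By total probability over both values of bacterial infection:
  P(fever | influenza) = 0.59·0.739 + 0.81·0.261
        = 0.436010 + 0.211410 = 0.647420
The terms with bacterial infection present sum to 0.211410, so
  P(bacterial infection | fever, influenza) = 0.211410 / 0.647420 ≈ 0.327

Pr[bacterial infection | fever, influenza] ≈ 0.327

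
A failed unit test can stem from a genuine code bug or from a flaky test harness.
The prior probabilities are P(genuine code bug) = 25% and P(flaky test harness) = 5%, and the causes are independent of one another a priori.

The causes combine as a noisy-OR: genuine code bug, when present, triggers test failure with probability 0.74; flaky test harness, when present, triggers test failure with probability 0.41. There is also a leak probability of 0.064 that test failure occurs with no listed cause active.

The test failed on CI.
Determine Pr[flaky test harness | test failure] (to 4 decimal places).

Pr[flaky test harness | test failure] ≈ 0.1088

Under noisy-OR, P(test failure | causes) = 1 − (1−0.064)·∏(1−qᵢ) over the active causes.
By total probability over the 4 (genuine code bug, flaky test harness) configurations:
  P(test failure) = 0.064*0.75*0.95 + 0.44776*0.75*0.05 + 0.75664*0.25*0.95 + 0.856418*0.25*0.05
        = 0.045600 + 0.016791 + 0.179702 + 0.010705 = 0.252798
Configurations with flaky test harness contribute 0.027496, so
  P(flaky test harness | test failure) = 0.027496 / 0.252798 ≈ 0.1088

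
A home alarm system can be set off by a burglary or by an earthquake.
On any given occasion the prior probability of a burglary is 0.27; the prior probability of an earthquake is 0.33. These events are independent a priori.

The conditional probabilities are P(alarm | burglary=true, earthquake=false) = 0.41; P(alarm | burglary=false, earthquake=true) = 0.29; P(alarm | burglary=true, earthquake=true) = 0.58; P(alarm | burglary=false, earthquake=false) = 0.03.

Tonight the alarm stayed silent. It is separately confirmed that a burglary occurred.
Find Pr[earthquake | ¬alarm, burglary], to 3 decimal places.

Pr[earthquake | ¬alarm, burglary] ≈ 0.260

By total probability over both values of earthquake:
  P(¬alarm | burglary) = 0.59×0.67 + 0.42×0.33
        = 0.395300 + 0.138600 = 0.533900
Configurations with earthquake contribute 0.138600, so
  P(earthquake | ¬alarm, burglary) = 0.138600 / 0.533900 ≈ 0.260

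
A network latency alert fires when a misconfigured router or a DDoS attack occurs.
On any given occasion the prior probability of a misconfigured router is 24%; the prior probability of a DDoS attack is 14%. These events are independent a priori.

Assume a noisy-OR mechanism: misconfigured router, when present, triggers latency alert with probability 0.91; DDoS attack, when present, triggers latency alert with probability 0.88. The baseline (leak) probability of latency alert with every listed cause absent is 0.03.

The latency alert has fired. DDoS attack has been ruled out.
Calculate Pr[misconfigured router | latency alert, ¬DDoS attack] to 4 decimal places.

Pr[misconfigured router | latency alert, ¬DDoS attack] ≈ 0.9057

Under noisy-OR, P(latency alert | causes) = 1 − (1−0.03)·∏(1−qᵢ) over the active causes.
For the numerator, keep only misconfigured router=true terms: 0.9127·0.24 = 0.219048
Normalizer over all consistent configurations: 0.03·0.76 + 0.9127·0.24 = 0.241848
Posterior = 0.219048 / 0.241848 ≈ 0.9057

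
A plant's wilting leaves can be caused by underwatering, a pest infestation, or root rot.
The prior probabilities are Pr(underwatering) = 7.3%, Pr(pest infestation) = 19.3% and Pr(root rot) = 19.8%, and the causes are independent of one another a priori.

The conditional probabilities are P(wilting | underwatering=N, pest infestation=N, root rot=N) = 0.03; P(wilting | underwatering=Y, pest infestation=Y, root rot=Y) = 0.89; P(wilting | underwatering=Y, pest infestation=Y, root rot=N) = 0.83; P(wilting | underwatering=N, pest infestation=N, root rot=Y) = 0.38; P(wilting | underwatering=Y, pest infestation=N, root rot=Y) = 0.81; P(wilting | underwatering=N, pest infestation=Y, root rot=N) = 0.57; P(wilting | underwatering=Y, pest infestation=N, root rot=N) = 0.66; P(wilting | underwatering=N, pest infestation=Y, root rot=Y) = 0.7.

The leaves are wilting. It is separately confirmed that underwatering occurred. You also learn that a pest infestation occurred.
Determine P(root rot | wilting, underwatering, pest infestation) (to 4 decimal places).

P(root rot | wilting, underwatering, pest infestation) ≈ 0.2093

Numerator (weight on configurations with root rot): 0.89·0.198 = 0.176220
Normalizer over all consistent configurations: 0.83·0.802 + 0.89·0.198 = 0.841880
Posterior = 0.176220 / 0.841880 ≈ 0.2093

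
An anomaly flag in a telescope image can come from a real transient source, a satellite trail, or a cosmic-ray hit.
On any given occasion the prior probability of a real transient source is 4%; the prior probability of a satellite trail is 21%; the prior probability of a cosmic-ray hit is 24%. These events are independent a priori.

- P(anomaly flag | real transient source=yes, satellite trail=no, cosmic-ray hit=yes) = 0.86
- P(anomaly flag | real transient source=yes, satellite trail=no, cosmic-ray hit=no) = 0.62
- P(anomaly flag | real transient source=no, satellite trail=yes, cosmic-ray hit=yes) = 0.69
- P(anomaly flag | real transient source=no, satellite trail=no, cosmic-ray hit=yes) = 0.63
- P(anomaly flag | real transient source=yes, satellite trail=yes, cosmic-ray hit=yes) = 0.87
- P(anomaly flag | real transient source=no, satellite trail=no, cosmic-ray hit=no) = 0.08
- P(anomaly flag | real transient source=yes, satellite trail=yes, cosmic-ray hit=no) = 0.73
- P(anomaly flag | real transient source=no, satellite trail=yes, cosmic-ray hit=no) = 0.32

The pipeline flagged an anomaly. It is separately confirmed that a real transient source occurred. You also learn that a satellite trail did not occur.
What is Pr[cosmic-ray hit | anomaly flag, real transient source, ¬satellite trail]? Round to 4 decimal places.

Pr[cosmic-ray hit | anomaly flag, real transient source, ¬satellite trail] ≈ 0.3046

Sum P(anomaly flag|·) weighted by the priors over both values of cosmic-ray hit:
  P(anomaly flag | real transient source, ¬satellite trail) = 0.62×0.76 + 0.86×0.24
        = 0.471200 + 0.206400 = 0.677600
Keeping only the cosmic-ray hit-present terms gives 0.206400, so
  P(cosmic-ray hit | anomaly flag, real transient source, ¬satellite trail) = 0.206400 / 0.677600 ≈ 0.3046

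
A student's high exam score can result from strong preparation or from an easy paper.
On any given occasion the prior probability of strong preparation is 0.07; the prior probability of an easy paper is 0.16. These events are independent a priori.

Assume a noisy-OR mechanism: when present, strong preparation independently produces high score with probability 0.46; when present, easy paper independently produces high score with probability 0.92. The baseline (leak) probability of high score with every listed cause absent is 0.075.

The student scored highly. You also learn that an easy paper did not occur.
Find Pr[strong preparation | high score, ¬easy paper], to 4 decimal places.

Under noisy-OR, P(high score | causes) = 1 − (1−0.075)·∏(1−qᵢ) over the active causes.
Numerator (weight on configurations with strong preparation): 0.5005×0.07 = 0.035035
Normalizer over all consistent configurations: 0.075×0.93 + 0.5005×0.07 = 0.104785
Posterior = 0.035035 / 0.104785 ≈ 0.3344

Pr[strong preparation | high score, ¬easy paper] ≈ 0.3344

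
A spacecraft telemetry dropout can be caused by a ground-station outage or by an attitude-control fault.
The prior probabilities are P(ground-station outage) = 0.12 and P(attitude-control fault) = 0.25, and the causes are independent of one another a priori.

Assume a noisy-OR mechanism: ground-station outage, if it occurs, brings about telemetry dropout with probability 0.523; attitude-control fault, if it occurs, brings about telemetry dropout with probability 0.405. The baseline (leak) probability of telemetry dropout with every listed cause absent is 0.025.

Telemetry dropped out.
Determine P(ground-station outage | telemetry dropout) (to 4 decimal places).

Under noisy-OR, P(telemetry dropout | causes) = 1 − (1−0.025)·∏(1−qᵢ) over the active causes.
P(telemetry dropout) = 0.025*0.88*0.75 + 0.419875*0.88*0.25 + 0.534925*0.12*0.75 + 0.72328*0.12*0.25 = 0.016500 + 0.092372 + 0.048143 + 0.021698 = 0.178713
Of this, 0.069841 comes from 0.048143 + 0.021698 (the ground-station outage=true cases).
Hence the posterior is 0.069841/0.178713 ≈ 0.3908.

P(ground-station outage | telemetry dropout) ≈ 0.3908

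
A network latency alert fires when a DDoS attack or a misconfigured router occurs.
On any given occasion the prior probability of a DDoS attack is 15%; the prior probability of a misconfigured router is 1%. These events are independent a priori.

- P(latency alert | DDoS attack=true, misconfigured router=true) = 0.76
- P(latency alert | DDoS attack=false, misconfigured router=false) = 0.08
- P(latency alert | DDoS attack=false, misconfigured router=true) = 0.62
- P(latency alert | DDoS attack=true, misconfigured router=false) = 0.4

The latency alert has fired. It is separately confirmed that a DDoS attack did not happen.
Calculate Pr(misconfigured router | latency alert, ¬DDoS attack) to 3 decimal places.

P(latency alert | ¬DDoS attack) = 0.08×0.99 + 0.62×0.01 = 0.079200 + 0.006200 = 0.085400
The misconfigured router-present share is 0.62×0.01 = 0.006200.
P(misconfigured router | latency alert, ¬DDoS attack) = 0.006200 / 0.085400 ≈ 0.073

Pr(misconfigured router | latency alert, ¬DDoS attack) ≈ 0.073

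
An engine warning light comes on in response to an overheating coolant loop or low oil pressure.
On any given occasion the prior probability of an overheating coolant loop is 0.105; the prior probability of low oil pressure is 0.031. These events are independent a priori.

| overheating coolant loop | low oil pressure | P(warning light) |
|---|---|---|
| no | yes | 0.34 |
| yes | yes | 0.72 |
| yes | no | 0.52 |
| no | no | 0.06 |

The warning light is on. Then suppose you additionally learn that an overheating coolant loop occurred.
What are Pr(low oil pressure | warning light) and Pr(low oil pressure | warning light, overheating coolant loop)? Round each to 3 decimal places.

Pr(low oil pressure | warning light) ≈ 0.101; Pr(low oil pressure | warning light, overheating coolant loop) ≈ 0.042

Weight on low oil pressure=true, given the evidence: 0.009433 + 0.002344 = 0.011777
Denominator P(warning light): 0.06·0.895·0.969 + 0.34·0.895·0.031 + 0.52·0.105·0.969 + 0.72·0.105·0.031 = 0.116719
Posterior = 0.011777 / 0.116719 ≈ 0.101

Now also conditioning on overheating coolant loop=true:
By total probability over both values of low oil pressure:
  P(warning light | overheating coolant loop) = 0.52·0.969 + 0.72·0.031
        = 0.503880 + 0.022320 = 0.526200
Configurations with low oil pressure contribute 0.022320, so
  P(low oil pressure | warning light, overheating coolant loop) = 0.022320 / 0.526200 ≈ 0.042
— overheating coolant loop explains away the evidence for low oil pressure.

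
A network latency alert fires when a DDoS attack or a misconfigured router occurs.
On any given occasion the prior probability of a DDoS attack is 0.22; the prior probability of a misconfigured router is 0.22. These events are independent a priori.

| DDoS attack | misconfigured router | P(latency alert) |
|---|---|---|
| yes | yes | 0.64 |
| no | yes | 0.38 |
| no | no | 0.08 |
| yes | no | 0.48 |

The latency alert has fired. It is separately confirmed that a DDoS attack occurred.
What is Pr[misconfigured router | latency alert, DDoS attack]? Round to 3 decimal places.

Sum P(latency alert|·) weighted by the priors over both values of misconfigured router:
  P(latency alert | DDoS attack) = 0.48*0.78 + 0.64*0.22
        = 0.374400 + 0.140800 = 0.515200
Keeping only the misconfigured router-present terms gives 0.140800, so
  P(misconfigured router | latency alert, DDoS attack) = 0.140800 / 0.515200 ≈ 0.273

Pr[misconfigured router | latency alert, DDoS attack] ≈ 0.273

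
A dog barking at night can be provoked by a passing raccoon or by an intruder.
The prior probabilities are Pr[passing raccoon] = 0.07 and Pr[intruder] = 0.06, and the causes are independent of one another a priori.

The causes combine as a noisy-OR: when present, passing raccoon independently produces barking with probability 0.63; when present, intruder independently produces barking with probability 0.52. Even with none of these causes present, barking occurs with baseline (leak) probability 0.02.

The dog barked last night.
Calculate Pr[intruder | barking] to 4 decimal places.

Pr[intruder | barking] ≈ 0.3572

Under noisy-OR, P(barking | causes) = 1 − (1−0.02)·∏(1−qᵢ) over the active causes.
By total probability over the 4 (passing raccoon, intruder) configurations:
  P(barking) = 0.02*0.93*0.94 + 0.5296*0.93*0.06 + 0.6374*0.07*0.94 + 0.825952*0.07*0.06
        = 0.017484 + 0.029552 + 0.041941 + 0.003469 = 0.092446
Configurations with intruder contribute 0.033021, so
  P(intruder | barking) = 0.033021 / 0.092446 ≈ 0.3572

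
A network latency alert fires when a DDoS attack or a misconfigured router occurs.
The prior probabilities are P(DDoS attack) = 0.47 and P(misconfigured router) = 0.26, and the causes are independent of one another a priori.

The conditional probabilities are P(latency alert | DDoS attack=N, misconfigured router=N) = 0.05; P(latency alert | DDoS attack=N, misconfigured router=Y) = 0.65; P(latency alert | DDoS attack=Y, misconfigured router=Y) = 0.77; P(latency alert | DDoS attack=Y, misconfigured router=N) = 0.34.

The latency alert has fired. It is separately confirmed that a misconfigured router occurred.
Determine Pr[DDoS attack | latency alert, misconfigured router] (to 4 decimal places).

P(latency alert | misconfigured router) = 0.65·0.53 + 0.77·0.47 = 0.344500 + 0.361900 = 0.706400
Of this, 0.361900 comes from 0.77·0.47 (the DDoS attack=true cases).
P(DDoS attack | latency alert, misconfigured router) = 0.361900 / 0.706400 ≈ 0.5123

Pr[DDoS attack | latency alert, misconfigured router] ≈ 0.5123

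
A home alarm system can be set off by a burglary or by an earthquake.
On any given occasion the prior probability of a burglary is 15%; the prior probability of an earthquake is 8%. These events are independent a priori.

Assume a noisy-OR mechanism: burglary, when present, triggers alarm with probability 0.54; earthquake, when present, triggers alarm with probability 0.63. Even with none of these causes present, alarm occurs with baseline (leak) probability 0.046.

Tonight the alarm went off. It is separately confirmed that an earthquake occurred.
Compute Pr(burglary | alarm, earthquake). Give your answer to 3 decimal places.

Under noisy-OR, P(alarm | causes) = 1 − (1−0.046)·∏(1−qᵢ) over the active causes.
Numerator (weight on configurations with burglary): 0.837629·0.15 = 0.125644
Normalizer over all consistent configurations: 0.64702·0.85 + 0.837629·0.15 = 0.675611
P(burglary | alarm, earthquake) = 0.125644/0.675611 ≈ 0.186

Pr(burglary | alarm, earthquake) ≈ 0.186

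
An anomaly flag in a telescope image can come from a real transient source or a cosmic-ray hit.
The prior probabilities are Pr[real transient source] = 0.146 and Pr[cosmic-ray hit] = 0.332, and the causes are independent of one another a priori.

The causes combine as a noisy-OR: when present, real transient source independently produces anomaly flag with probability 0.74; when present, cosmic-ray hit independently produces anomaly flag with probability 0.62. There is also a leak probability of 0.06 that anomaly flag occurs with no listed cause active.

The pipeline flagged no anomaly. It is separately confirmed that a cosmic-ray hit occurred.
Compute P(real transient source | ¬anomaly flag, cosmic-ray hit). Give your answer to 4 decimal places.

Under noisy-OR, P(anomaly flag | causes) = 1 − (1−0.06)·∏(1−qᵢ) over the active causes.
Enumerate both values of real transient source and weight by the priors:
  P(¬anomaly flag | cosmic-ray hit) = 0.3572×0.854 + 0.092872×0.146
        = 0.305049 + 0.013559 = 0.318608
Configurations with real transient source contribute 0.013559, so
  P(real transient source | ¬anomaly flag, cosmic-ray hit) = 0.013559 / 0.318608 ≈ 0.0426

P(real transient source | ¬anomaly flag, cosmic-ray hit) ≈ 0.0426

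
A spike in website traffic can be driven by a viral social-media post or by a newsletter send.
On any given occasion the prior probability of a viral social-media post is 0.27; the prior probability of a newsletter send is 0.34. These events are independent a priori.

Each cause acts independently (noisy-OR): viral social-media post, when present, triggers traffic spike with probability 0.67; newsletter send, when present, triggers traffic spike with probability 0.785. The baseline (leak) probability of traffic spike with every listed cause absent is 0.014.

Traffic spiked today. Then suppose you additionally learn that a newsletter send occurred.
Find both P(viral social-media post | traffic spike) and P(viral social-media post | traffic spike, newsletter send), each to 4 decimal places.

Under noisy-OR, P(traffic spike | causes) = 1 − (1−0.014)·∏(1−qᵢ) over the active causes.
Weight on viral social-media post=true, given the evidence: 0.120217 + 0.085378 = 0.205595
Denominator P(traffic spike): 0.014×0.73×0.66 + 0.78801×0.73×0.34 + 0.67462×0.27×0.66 + 0.930043×0.27×0.34 = 0.407924
P(viral social-media post | traffic spike) = 0.205595/0.407924 ≈ 0.5040

Now condition on the additional information:
By total probability over both values of viral social-media post:
  P(traffic spike | newsletter send) = 0.78801×0.73 + 0.930043×0.27
        = 0.575247 + 0.251112 = 0.826359
Keeping only the viral social-media post-present terms gives 0.251112, so
  P(viral social-media post | traffic spike, newsletter send) = 0.251112 / 0.826359 ≈ 0.3039
Conditioning on newsletter send lowers the posterior on viral social-media post: the classic explaining-away effect in a common-effect structure.

P(viral social-media post | traffic spike) ≈ 0.5040; P(viral social-media post | traffic spike, newsletter send) ≈ 0.3039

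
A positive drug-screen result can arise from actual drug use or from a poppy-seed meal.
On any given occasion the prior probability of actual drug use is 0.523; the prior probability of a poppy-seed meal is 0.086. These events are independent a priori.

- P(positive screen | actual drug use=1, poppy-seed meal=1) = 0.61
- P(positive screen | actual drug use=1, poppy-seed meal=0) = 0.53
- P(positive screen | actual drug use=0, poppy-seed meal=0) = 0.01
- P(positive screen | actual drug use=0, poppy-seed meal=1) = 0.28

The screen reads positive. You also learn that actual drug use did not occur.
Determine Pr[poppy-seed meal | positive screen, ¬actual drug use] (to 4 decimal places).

Pr[poppy-seed meal | positive screen, ¬actual drug use] ≈ 0.7249

Enumerate both values of poppy-seed meal and weight by the priors:
  P(positive screen | ¬actual drug use) = 0.01*0.914 + 0.28*0.086
        = 0.009140 + 0.024080 = 0.033220
Keeping only the poppy-seed meal-present terms gives 0.024080, so
  P(poppy-seed meal | positive screen, ¬actual drug use) = 0.024080 / 0.033220 ≈ 0.7249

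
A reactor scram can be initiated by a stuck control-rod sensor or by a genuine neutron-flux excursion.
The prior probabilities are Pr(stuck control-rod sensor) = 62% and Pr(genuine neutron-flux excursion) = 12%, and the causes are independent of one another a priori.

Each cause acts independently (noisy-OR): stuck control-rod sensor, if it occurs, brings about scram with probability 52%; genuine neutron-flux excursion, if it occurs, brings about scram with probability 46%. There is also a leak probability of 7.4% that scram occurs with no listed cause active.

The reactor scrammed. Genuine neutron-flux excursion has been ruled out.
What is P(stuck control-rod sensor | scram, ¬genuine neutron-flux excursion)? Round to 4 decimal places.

P(stuck control-rod sensor | scram, ¬genuine neutron-flux excursion) ≈ 0.9245

Under noisy-OR, P(scram | causes) = 1 − (1−0.074)·∏(1−qᵢ) over the active causes.
P(scram | ¬genuine neutron-flux excursion) = 0.074·0.38 + 0.55552·0.62 = 0.028120 + 0.344422 = 0.372542
Of this, 0.344422 comes from 0.55552·0.62 (the stuck control-rod sensor=true cases).
P(stuck control-rod sensor | scram, ¬genuine neutron-flux excursion) = 0.344422 / 0.372542 ≈ 0.9245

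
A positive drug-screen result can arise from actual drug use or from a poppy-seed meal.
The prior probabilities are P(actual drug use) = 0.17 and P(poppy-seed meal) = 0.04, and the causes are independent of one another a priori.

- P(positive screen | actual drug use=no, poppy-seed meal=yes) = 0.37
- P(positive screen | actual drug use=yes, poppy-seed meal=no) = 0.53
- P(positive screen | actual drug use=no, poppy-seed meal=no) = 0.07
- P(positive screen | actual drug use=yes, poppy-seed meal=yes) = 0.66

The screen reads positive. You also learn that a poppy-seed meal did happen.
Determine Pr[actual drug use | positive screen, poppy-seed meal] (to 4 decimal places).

Pr[actual drug use | positive screen, poppy-seed meal] ≈ 0.2676

Numerator (weight on configurations with actual drug use): 0.66×0.17 = 0.112200
The normalizing constant is 0.37×0.83 + 0.66×0.17 = 0.419300
P(actual drug use | positive screen, poppy-seed meal) = 0.112200/0.419300 ≈ 0.2676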